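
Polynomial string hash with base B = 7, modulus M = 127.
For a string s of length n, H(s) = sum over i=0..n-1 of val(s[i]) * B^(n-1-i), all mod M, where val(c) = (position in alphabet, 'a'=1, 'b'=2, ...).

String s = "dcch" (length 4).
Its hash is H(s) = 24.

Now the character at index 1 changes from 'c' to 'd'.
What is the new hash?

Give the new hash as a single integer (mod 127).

Answer: 73

Derivation:
val('c') = 3, val('d') = 4
Position k = 1, exponent = n-1-k = 2
B^2 mod M = 7^2 mod 127 = 49
Delta = (4 - 3) * 49 mod 127 = 49
New hash = (24 + 49) mod 127 = 73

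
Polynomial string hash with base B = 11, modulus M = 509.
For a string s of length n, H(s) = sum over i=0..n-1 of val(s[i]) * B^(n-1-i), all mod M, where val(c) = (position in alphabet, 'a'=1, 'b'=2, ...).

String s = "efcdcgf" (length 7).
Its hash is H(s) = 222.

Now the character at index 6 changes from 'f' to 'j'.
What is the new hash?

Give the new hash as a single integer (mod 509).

val('f') = 6, val('j') = 10
Position k = 6, exponent = n-1-k = 0
B^0 mod M = 11^0 mod 509 = 1
Delta = (10 - 6) * 1 mod 509 = 4
New hash = (222 + 4) mod 509 = 226

Answer: 226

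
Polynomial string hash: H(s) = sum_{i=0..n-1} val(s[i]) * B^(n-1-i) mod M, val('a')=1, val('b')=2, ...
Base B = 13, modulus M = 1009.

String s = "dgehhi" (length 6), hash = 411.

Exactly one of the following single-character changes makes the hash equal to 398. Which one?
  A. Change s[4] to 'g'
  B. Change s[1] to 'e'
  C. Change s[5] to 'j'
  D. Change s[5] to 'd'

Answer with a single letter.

Answer: A

Derivation:
Option A: s[4]='h'->'g', delta=(7-8)*13^1 mod 1009 = 996, hash=411+996 mod 1009 = 398 <-- target
Option B: s[1]='g'->'e', delta=(5-7)*13^4 mod 1009 = 391, hash=411+391 mod 1009 = 802
Option C: s[5]='i'->'j', delta=(10-9)*13^0 mod 1009 = 1, hash=411+1 mod 1009 = 412
Option D: s[5]='i'->'d', delta=(4-9)*13^0 mod 1009 = 1004, hash=411+1004 mod 1009 = 406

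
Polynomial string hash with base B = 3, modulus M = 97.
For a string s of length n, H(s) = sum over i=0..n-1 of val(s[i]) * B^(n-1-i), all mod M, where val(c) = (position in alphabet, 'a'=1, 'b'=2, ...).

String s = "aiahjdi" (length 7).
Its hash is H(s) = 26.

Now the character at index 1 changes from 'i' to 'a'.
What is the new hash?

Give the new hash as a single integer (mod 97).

val('i') = 9, val('a') = 1
Position k = 1, exponent = n-1-k = 5
B^5 mod M = 3^5 mod 97 = 49
Delta = (1 - 9) * 49 mod 97 = 93
New hash = (26 + 93) mod 97 = 22

Answer: 22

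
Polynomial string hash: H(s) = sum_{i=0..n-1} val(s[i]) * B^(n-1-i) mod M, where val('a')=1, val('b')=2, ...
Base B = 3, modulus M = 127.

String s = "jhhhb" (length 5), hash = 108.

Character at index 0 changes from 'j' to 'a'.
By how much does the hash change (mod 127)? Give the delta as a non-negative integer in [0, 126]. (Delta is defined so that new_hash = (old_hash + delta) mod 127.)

Delta formula: (val(new) - val(old)) * B^(n-1-k) mod M
  val('a') - val('j') = 1 - 10 = -9
  B^(n-1-k) = 3^4 mod 127 = 81
  Delta = -9 * 81 mod 127 = 33

Answer: 33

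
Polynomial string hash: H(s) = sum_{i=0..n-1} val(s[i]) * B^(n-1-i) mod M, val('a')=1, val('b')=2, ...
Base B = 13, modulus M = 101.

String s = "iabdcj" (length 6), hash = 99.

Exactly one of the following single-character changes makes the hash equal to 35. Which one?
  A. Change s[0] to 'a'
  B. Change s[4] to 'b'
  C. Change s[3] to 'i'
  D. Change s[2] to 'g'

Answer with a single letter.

Option A: s[0]='i'->'a', delta=(1-9)*13^5 mod 101 = 66, hash=99+66 mod 101 = 64
Option B: s[4]='c'->'b', delta=(2-3)*13^1 mod 101 = 88, hash=99+88 mod 101 = 86
Option C: s[3]='d'->'i', delta=(9-4)*13^2 mod 101 = 37, hash=99+37 mod 101 = 35 <-- target
Option D: s[2]='b'->'g', delta=(7-2)*13^3 mod 101 = 77, hash=99+77 mod 101 = 75

Answer: C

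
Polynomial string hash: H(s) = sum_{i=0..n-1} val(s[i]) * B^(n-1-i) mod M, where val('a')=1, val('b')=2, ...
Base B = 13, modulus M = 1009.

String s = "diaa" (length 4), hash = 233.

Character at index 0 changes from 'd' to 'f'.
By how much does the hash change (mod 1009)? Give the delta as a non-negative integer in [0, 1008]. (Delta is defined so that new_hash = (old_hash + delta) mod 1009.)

Delta formula: (val(new) - val(old)) * B^(n-1-k) mod M
  val('f') - val('d') = 6 - 4 = 2
  B^(n-1-k) = 13^3 mod 1009 = 179
  Delta = 2 * 179 mod 1009 = 358

Answer: 358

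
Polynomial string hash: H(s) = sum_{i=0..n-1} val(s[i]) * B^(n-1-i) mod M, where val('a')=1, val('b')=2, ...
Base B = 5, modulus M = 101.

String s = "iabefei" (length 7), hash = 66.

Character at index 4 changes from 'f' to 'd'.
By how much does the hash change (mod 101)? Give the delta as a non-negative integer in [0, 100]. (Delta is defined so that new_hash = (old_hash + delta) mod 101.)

Answer: 51

Derivation:
Delta formula: (val(new) - val(old)) * B^(n-1-k) mod M
  val('d') - val('f') = 4 - 6 = -2
  B^(n-1-k) = 5^2 mod 101 = 25
  Delta = -2 * 25 mod 101 = 51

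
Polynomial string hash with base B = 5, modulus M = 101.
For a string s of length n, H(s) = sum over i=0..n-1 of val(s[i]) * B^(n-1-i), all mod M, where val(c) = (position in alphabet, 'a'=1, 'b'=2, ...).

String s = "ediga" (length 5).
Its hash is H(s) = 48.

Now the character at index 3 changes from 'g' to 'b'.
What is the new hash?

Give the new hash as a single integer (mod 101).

val('g') = 7, val('b') = 2
Position k = 3, exponent = n-1-k = 1
B^1 mod M = 5^1 mod 101 = 5
Delta = (2 - 7) * 5 mod 101 = 76
New hash = (48 + 76) mod 101 = 23

Answer: 23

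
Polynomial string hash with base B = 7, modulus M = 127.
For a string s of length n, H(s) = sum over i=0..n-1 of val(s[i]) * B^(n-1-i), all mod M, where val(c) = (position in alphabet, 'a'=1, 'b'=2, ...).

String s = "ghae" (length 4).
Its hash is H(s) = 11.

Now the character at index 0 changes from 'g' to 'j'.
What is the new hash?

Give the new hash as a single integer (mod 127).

val('g') = 7, val('j') = 10
Position k = 0, exponent = n-1-k = 3
B^3 mod M = 7^3 mod 127 = 89
Delta = (10 - 7) * 89 mod 127 = 13
New hash = (11 + 13) mod 127 = 24

Answer: 24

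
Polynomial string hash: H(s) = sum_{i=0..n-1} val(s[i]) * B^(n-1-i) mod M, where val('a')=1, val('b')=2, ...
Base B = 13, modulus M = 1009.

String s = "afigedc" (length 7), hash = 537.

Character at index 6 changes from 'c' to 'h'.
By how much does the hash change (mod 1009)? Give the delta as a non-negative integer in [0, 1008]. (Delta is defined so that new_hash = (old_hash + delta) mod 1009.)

Delta formula: (val(new) - val(old)) * B^(n-1-k) mod M
  val('h') - val('c') = 8 - 3 = 5
  B^(n-1-k) = 13^0 mod 1009 = 1
  Delta = 5 * 1 mod 1009 = 5

Answer: 5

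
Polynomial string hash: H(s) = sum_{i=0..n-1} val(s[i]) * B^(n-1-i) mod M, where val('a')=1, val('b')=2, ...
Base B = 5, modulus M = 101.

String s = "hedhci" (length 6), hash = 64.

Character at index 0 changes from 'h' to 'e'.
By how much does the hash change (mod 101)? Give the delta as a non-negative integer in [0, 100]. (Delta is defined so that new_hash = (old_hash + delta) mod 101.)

Delta formula: (val(new) - val(old)) * B^(n-1-k) mod M
  val('e') - val('h') = 5 - 8 = -3
  B^(n-1-k) = 5^5 mod 101 = 95
  Delta = -3 * 95 mod 101 = 18

Answer: 18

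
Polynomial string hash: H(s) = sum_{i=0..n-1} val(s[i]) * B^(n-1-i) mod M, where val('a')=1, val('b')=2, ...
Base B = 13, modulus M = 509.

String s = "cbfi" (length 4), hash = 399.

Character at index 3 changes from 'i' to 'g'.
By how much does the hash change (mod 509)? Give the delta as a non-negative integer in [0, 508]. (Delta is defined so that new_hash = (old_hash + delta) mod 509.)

Delta formula: (val(new) - val(old)) * B^(n-1-k) mod M
  val('g') - val('i') = 7 - 9 = -2
  B^(n-1-k) = 13^0 mod 509 = 1
  Delta = -2 * 1 mod 509 = 507

Answer: 507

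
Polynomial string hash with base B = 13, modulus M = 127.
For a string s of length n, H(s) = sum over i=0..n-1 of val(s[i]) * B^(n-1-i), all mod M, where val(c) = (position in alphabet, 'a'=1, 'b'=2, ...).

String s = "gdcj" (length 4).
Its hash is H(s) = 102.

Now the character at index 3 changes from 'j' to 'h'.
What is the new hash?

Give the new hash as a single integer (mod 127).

Answer: 100

Derivation:
val('j') = 10, val('h') = 8
Position k = 3, exponent = n-1-k = 0
B^0 mod M = 13^0 mod 127 = 1
Delta = (8 - 10) * 1 mod 127 = 125
New hash = (102 + 125) mod 127 = 100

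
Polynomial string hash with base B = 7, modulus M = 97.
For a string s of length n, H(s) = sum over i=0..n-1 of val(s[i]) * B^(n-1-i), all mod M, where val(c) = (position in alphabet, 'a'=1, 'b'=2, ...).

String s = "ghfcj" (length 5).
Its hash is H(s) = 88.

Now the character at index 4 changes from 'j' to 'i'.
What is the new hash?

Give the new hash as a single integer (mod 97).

Answer: 87

Derivation:
val('j') = 10, val('i') = 9
Position k = 4, exponent = n-1-k = 0
B^0 mod M = 7^0 mod 97 = 1
Delta = (9 - 10) * 1 mod 97 = 96
New hash = (88 + 96) mod 97 = 87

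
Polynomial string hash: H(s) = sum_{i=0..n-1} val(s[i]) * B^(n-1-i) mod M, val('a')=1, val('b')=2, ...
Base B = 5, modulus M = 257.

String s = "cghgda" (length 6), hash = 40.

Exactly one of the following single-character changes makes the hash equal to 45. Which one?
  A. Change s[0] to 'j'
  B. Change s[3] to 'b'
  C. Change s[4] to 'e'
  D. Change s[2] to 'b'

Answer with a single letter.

Answer: C

Derivation:
Option A: s[0]='c'->'j', delta=(10-3)*5^5 mod 257 = 30, hash=40+30 mod 257 = 70
Option B: s[3]='g'->'b', delta=(2-7)*5^2 mod 257 = 132, hash=40+132 mod 257 = 172
Option C: s[4]='d'->'e', delta=(5-4)*5^1 mod 257 = 5, hash=40+5 mod 257 = 45 <-- target
Option D: s[2]='h'->'b', delta=(2-8)*5^3 mod 257 = 21, hash=40+21 mod 257 = 61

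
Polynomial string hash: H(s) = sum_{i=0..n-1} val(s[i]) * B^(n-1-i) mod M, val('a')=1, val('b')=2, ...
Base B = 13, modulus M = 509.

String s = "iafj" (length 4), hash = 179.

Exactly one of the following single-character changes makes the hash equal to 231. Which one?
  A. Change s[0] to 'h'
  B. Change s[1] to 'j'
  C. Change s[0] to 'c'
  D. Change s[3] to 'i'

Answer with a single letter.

Option A: s[0]='i'->'h', delta=(8-9)*13^3 mod 509 = 348, hash=179+348 mod 509 = 18
Option B: s[1]='a'->'j', delta=(10-1)*13^2 mod 509 = 503, hash=179+503 mod 509 = 173
Option C: s[0]='i'->'c', delta=(3-9)*13^3 mod 509 = 52, hash=179+52 mod 509 = 231 <-- target
Option D: s[3]='j'->'i', delta=(9-10)*13^0 mod 509 = 508, hash=179+508 mod 509 = 178

Answer: C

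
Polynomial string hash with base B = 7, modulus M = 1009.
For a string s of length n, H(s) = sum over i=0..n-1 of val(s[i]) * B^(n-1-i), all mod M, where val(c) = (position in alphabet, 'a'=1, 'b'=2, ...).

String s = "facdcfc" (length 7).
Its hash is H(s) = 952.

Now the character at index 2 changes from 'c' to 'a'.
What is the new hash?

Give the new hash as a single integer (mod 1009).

Answer: 186

Derivation:
val('c') = 3, val('a') = 1
Position k = 2, exponent = n-1-k = 4
B^4 mod M = 7^4 mod 1009 = 383
Delta = (1 - 3) * 383 mod 1009 = 243
New hash = (952 + 243) mod 1009 = 186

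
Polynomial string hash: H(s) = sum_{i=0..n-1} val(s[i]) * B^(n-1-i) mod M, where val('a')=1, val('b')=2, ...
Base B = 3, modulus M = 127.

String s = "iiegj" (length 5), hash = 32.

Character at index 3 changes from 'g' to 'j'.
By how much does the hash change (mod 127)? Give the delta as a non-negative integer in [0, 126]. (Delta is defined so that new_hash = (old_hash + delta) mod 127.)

Delta formula: (val(new) - val(old)) * B^(n-1-k) mod M
  val('j') - val('g') = 10 - 7 = 3
  B^(n-1-k) = 3^1 mod 127 = 3
  Delta = 3 * 3 mod 127 = 9

Answer: 9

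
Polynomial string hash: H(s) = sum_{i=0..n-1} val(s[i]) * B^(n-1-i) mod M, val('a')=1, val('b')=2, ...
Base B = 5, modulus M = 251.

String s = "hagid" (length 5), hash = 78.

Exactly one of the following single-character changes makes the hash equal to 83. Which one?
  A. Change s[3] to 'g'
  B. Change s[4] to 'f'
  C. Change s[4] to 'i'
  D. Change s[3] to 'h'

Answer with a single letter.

Option A: s[3]='i'->'g', delta=(7-9)*5^1 mod 251 = 241, hash=78+241 mod 251 = 68
Option B: s[4]='d'->'f', delta=(6-4)*5^0 mod 251 = 2, hash=78+2 mod 251 = 80
Option C: s[4]='d'->'i', delta=(9-4)*5^0 mod 251 = 5, hash=78+5 mod 251 = 83 <-- target
Option D: s[3]='i'->'h', delta=(8-9)*5^1 mod 251 = 246, hash=78+246 mod 251 = 73

Answer: C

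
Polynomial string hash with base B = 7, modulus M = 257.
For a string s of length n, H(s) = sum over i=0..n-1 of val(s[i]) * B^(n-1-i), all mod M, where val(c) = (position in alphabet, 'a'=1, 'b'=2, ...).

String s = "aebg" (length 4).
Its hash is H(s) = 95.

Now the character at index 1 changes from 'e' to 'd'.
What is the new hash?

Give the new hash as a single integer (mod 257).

Answer: 46

Derivation:
val('e') = 5, val('d') = 4
Position k = 1, exponent = n-1-k = 2
B^2 mod M = 7^2 mod 257 = 49
Delta = (4 - 5) * 49 mod 257 = 208
New hash = (95 + 208) mod 257 = 46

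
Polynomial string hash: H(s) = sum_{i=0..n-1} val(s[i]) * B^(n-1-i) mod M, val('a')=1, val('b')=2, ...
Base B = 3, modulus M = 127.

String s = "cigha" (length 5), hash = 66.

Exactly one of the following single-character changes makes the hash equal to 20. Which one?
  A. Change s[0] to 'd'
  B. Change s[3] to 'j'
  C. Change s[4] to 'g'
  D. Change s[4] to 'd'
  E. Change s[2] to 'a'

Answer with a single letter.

Answer: A

Derivation:
Option A: s[0]='c'->'d', delta=(4-3)*3^4 mod 127 = 81, hash=66+81 mod 127 = 20 <-- target
Option B: s[3]='h'->'j', delta=(10-8)*3^1 mod 127 = 6, hash=66+6 mod 127 = 72
Option C: s[4]='a'->'g', delta=(7-1)*3^0 mod 127 = 6, hash=66+6 mod 127 = 72
Option D: s[4]='a'->'d', delta=(4-1)*3^0 mod 127 = 3, hash=66+3 mod 127 = 69
Option E: s[2]='g'->'a', delta=(1-7)*3^2 mod 127 = 73, hash=66+73 mod 127 = 12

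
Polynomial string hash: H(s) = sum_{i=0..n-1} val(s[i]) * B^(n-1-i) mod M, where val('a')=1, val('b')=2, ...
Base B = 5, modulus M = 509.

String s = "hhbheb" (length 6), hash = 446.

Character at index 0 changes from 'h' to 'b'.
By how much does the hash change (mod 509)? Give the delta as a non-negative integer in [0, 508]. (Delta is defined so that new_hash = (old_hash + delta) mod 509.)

Delta formula: (val(new) - val(old)) * B^(n-1-k) mod M
  val('b') - val('h') = 2 - 8 = -6
  B^(n-1-k) = 5^5 mod 509 = 71
  Delta = -6 * 71 mod 509 = 83

Answer: 83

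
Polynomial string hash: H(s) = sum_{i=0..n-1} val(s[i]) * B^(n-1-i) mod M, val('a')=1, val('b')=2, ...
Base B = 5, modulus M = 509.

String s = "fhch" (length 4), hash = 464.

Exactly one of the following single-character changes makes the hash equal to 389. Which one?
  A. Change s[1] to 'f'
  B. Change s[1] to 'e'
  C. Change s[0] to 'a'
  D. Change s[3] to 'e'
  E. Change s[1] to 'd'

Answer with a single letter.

Option A: s[1]='h'->'f', delta=(6-8)*5^2 mod 509 = 459, hash=464+459 mod 509 = 414
Option B: s[1]='h'->'e', delta=(5-8)*5^2 mod 509 = 434, hash=464+434 mod 509 = 389 <-- target
Option C: s[0]='f'->'a', delta=(1-6)*5^3 mod 509 = 393, hash=464+393 mod 509 = 348
Option D: s[3]='h'->'e', delta=(5-8)*5^0 mod 509 = 506, hash=464+506 mod 509 = 461
Option E: s[1]='h'->'d', delta=(4-8)*5^2 mod 509 = 409, hash=464+409 mod 509 = 364

Answer: B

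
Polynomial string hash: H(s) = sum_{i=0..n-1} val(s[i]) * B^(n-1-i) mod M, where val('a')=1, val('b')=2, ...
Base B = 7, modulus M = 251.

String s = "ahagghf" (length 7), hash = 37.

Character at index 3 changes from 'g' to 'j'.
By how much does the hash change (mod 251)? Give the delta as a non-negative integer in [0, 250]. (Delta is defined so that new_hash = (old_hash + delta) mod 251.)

Delta formula: (val(new) - val(old)) * B^(n-1-k) mod M
  val('j') - val('g') = 10 - 7 = 3
  B^(n-1-k) = 7^3 mod 251 = 92
  Delta = 3 * 92 mod 251 = 25

Answer: 25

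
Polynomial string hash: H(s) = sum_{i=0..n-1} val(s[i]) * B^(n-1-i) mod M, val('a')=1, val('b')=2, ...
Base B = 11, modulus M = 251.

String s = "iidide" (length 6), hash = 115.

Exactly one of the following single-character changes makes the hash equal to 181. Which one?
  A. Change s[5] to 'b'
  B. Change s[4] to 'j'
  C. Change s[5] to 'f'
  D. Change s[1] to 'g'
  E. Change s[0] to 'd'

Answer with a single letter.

Answer: B

Derivation:
Option A: s[5]='e'->'b', delta=(2-5)*11^0 mod 251 = 248, hash=115+248 mod 251 = 112
Option B: s[4]='d'->'j', delta=(10-4)*11^1 mod 251 = 66, hash=115+66 mod 251 = 181 <-- target
Option C: s[5]='e'->'f', delta=(6-5)*11^0 mod 251 = 1, hash=115+1 mod 251 = 116
Option D: s[1]='i'->'g', delta=(7-9)*11^4 mod 251 = 85, hash=115+85 mod 251 = 200
Option E: s[0]='i'->'d', delta=(4-9)*11^5 mod 251 = 204, hash=115+204 mod 251 = 68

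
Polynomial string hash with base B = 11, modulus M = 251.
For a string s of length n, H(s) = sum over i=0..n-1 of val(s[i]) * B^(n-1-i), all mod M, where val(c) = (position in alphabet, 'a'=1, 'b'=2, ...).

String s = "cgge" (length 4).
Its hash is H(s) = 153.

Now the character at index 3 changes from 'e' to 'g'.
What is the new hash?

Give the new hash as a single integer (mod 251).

val('e') = 5, val('g') = 7
Position k = 3, exponent = n-1-k = 0
B^0 mod M = 11^0 mod 251 = 1
Delta = (7 - 5) * 1 mod 251 = 2
New hash = (153 + 2) mod 251 = 155

Answer: 155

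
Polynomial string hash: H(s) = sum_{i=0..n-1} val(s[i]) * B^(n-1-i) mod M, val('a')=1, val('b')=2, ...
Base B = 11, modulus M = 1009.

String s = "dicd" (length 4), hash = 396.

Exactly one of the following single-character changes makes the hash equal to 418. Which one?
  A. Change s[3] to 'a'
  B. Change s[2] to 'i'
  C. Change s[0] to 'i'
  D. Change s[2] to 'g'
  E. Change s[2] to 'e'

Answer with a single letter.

Answer: E

Derivation:
Option A: s[3]='d'->'a', delta=(1-4)*11^0 mod 1009 = 1006, hash=396+1006 mod 1009 = 393
Option B: s[2]='c'->'i', delta=(9-3)*11^1 mod 1009 = 66, hash=396+66 mod 1009 = 462
Option C: s[0]='d'->'i', delta=(9-4)*11^3 mod 1009 = 601, hash=396+601 mod 1009 = 997
Option D: s[2]='c'->'g', delta=(7-3)*11^1 mod 1009 = 44, hash=396+44 mod 1009 = 440
Option E: s[2]='c'->'e', delta=(5-3)*11^1 mod 1009 = 22, hash=396+22 mod 1009 = 418 <-- target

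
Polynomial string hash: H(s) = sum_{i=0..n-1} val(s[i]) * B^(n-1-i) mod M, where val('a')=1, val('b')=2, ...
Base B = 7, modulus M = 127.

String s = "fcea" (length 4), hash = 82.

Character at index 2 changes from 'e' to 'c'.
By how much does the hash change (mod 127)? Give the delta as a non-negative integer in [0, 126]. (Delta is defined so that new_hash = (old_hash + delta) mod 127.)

Delta formula: (val(new) - val(old)) * B^(n-1-k) mod M
  val('c') - val('e') = 3 - 5 = -2
  B^(n-1-k) = 7^1 mod 127 = 7
  Delta = -2 * 7 mod 127 = 113

Answer: 113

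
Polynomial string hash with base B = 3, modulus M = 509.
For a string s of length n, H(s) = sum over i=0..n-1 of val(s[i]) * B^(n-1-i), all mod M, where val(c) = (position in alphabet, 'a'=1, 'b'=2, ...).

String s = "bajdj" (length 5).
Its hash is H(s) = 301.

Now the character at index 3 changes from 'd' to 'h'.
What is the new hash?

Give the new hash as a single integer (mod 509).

Answer: 313

Derivation:
val('d') = 4, val('h') = 8
Position k = 3, exponent = n-1-k = 1
B^1 mod M = 3^1 mod 509 = 3
Delta = (8 - 4) * 3 mod 509 = 12
New hash = (301 + 12) mod 509 = 313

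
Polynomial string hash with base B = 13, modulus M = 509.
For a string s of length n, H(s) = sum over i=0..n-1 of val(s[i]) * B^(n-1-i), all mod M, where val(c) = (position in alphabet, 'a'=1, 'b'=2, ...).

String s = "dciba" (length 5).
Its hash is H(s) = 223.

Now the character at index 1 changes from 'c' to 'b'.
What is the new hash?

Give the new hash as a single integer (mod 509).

Answer: 62

Derivation:
val('c') = 3, val('b') = 2
Position k = 1, exponent = n-1-k = 3
B^3 mod M = 13^3 mod 509 = 161
Delta = (2 - 3) * 161 mod 509 = 348
New hash = (223 + 348) mod 509 = 62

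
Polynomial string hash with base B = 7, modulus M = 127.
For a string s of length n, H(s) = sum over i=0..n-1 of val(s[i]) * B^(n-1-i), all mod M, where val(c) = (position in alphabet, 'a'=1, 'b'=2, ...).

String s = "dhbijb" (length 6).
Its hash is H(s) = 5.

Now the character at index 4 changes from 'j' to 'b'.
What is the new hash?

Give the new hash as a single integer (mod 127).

Answer: 76

Derivation:
val('j') = 10, val('b') = 2
Position k = 4, exponent = n-1-k = 1
B^1 mod M = 7^1 mod 127 = 7
Delta = (2 - 10) * 7 mod 127 = 71
New hash = (5 + 71) mod 127 = 76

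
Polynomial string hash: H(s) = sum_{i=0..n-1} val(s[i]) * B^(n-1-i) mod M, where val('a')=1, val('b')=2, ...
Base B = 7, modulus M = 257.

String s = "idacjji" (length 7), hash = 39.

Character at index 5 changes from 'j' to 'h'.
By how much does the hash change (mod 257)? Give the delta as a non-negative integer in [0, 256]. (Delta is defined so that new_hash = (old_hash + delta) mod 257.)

Answer: 243

Derivation:
Delta formula: (val(new) - val(old)) * B^(n-1-k) mod M
  val('h') - val('j') = 8 - 10 = -2
  B^(n-1-k) = 7^1 mod 257 = 7
  Delta = -2 * 7 mod 257 = 243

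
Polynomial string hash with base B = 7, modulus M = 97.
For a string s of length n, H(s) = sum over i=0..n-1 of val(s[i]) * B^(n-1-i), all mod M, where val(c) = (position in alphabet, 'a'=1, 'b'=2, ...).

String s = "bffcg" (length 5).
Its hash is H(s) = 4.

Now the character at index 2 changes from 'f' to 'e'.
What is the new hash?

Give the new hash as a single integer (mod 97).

Answer: 52

Derivation:
val('f') = 6, val('e') = 5
Position k = 2, exponent = n-1-k = 2
B^2 mod M = 7^2 mod 97 = 49
Delta = (5 - 6) * 49 mod 97 = 48
New hash = (4 + 48) mod 97 = 52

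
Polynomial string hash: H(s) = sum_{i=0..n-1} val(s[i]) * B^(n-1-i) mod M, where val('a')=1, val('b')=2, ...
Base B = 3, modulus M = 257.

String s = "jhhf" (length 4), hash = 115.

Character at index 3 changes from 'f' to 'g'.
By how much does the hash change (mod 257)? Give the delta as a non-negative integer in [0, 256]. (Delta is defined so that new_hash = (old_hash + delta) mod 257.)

Delta formula: (val(new) - val(old)) * B^(n-1-k) mod M
  val('g') - val('f') = 7 - 6 = 1
  B^(n-1-k) = 3^0 mod 257 = 1
  Delta = 1 * 1 mod 257 = 1

Answer: 1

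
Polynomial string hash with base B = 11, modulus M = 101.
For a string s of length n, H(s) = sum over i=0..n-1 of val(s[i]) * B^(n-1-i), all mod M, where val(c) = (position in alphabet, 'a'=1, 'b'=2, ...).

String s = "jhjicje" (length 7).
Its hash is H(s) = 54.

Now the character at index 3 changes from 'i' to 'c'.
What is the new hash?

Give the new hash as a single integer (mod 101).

Answer: 47

Derivation:
val('i') = 9, val('c') = 3
Position k = 3, exponent = n-1-k = 3
B^3 mod M = 11^3 mod 101 = 18
Delta = (3 - 9) * 18 mod 101 = 94
New hash = (54 + 94) mod 101 = 47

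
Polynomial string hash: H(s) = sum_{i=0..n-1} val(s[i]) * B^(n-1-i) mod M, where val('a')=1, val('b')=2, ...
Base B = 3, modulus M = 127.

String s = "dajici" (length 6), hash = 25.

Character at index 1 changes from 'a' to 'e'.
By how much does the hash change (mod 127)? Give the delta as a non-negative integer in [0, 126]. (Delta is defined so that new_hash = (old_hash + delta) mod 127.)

Delta formula: (val(new) - val(old)) * B^(n-1-k) mod M
  val('e') - val('a') = 5 - 1 = 4
  B^(n-1-k) = 3^4 mod 127 = 81
  Delta = 4 * 81 mod 127 = 70

Answer: 70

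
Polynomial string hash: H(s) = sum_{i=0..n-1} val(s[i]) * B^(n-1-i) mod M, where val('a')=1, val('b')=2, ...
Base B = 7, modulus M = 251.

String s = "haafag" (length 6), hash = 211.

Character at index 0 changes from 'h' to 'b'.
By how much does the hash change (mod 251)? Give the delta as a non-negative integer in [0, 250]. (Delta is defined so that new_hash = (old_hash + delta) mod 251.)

Answer: 60

Derivation:
Delta formula: (val(new) - val(old)) * B^(n-1-k) mod M
  val('b') - val('h') = 2 - 8 = -6
  B^(n-1-k) = 7^5 mod 251 = 241
  Delta = -6 * 241 mod 251 = 60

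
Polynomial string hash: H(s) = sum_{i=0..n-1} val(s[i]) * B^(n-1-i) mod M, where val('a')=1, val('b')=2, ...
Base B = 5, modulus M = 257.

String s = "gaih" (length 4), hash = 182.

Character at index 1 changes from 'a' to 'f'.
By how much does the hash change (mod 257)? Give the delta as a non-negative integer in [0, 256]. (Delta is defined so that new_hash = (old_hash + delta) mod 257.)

Answer: 125

Derivation:
Delta formula: (val(new) - val(old)) * B^(n-1-k) mod M
  val('f') - val('a') = 6 - 1 = 5
  B^(n-1-k) = 5^2 mod 257 = 25
  Delta = 5 * 25 mod 257 = 125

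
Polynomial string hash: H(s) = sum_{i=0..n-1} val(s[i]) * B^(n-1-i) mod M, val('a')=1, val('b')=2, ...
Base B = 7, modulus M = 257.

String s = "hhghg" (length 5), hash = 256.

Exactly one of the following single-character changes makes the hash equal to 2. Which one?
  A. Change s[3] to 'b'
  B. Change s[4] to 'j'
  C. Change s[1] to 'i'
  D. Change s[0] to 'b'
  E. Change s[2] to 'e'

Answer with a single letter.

Option A: s[3]='h'->'b', delta=(2-8)*7^1 mod 257 = 215, hash=256+215 mod 257 = 214
Option B: s[4]='g'->'j', delta=(10-7)*7^0 mod 257 = 3, hash=256+3 mod 257 = 2 <-- target
Option C: s[1]='h'->'i', delta=(9-8)*7^3 mod 257 = 86, hash=256+86 mod 257 = 85
Option D: s[0]='h'->'b', delta=(2-8)*7^4 mod 257 = 243, hash=256+243 mod 257 = 242
Option E: s[2]='g'->'e', delta=(5-7)*7^2 mod 257 = 159, hash=256+159 mod 257 = 158

Answer: B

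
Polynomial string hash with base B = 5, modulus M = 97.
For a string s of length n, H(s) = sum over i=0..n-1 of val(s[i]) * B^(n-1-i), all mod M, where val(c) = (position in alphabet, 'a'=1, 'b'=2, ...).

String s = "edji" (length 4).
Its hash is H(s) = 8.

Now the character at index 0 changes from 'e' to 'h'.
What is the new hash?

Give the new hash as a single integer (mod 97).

Answer: 92

Derivation:
val('e') = 5, val('h') = 8
Position k = 0, exponent = n-1-k = 3
B^3 mod M = 5^3 mod 97 = 28
Delta = (8 - 5) * 28 mod 97 = 84
New hash = (8 + 84) mod 97 = 92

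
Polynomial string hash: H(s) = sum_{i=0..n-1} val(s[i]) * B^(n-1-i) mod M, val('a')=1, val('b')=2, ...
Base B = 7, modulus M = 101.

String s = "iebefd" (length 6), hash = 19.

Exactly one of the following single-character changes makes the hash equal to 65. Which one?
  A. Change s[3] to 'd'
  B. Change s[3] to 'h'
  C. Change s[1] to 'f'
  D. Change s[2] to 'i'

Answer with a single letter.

Option A: s[3]='e'->'d', delta=(4-5)*7^2 mod 101 = 52, hash=19+52 mod 101 = 71
Option B: s[3]='e'->'h', delta=(8-5)*7^2 mod 101 = 46, hash=19+46 mod 101 = 65 <-- target
Option C: s[1]='e'->'f', delta=(6-5)*7^4 mod 101 = 78, hash=19+78 mod 101 = 97
Option D: s[2]='b'->'i', delta=(9-2)*7^3 mod 101 = 78, hash=19+78 mod 101 = 97

Answer: B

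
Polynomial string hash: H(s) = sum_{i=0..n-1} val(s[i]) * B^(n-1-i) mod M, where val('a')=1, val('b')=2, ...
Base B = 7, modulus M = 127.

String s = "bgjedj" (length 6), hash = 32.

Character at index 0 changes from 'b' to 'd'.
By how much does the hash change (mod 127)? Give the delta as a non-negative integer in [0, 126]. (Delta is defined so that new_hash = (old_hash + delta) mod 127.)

Answer: 86

Derivation:
Delta formula: (val(new) - val(old)) * B^(n-1-k) mod M
  val('d') - val('b') = 4 - 2 = 2
  B^(n-1-k) = 7^5 mod 127 = 43
  Delta = 2 * 43 mod 127 = 86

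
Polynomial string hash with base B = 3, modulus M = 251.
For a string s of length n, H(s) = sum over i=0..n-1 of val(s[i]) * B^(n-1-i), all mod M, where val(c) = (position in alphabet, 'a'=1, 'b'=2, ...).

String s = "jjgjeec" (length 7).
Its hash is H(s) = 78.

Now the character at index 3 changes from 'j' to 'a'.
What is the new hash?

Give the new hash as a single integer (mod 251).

Answer: 86

Derivation:
val('j') = 10, val('a') = 1
Position k = 3, exponent = n-1-k = 3
B^3 mod M = 3^3 mod 251 = 27
Delta = (1 - 10) * 27 mod 251 = 8
New hash = (78 + 8) mod 251 = 86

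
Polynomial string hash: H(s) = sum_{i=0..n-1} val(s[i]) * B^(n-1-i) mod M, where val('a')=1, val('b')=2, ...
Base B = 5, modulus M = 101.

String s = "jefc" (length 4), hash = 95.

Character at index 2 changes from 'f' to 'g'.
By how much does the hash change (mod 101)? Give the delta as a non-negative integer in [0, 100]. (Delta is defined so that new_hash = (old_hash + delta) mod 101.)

Answer: 5

Derivation:
Delta formula: (val(new) - val(old)) * B^(n-1-k) mod M
  val('g') - val('f') = 7 - 6 = 1
  B^(n-1-k) = 5^1 mod 101 = 5
  Delta = 1 * 5 mod 101 = 5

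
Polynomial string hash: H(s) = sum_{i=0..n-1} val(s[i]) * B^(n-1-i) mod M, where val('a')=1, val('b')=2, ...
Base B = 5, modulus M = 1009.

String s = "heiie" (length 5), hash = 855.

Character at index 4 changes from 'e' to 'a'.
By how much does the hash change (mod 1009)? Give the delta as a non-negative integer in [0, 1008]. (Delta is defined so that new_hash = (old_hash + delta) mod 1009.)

Delta formula: (val(new) - val(old)) * B^(n-1-k) mod M
  val('a') - val('e') = 1 - 5 = -4
  B^(n-1-k) = 5^0 mod 1009 = 1
  Delta = -4 * 1 mod 1009 = 1005

Answer: 1005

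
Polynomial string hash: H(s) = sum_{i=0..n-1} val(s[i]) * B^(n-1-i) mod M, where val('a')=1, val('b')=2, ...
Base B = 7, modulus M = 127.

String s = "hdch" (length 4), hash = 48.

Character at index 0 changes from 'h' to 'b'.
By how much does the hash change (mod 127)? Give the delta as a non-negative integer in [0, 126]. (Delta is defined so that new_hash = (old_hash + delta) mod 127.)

Delta formula: (val(new) - val(old)) * B^(n-1-k) mod M
  val('b') - val('h') = 2 - 8 = -6
  B^(n-1-k) = 7^3 mod 127 = 89
  Delta = -6 * 89 mod 127 = 101

Answer: 101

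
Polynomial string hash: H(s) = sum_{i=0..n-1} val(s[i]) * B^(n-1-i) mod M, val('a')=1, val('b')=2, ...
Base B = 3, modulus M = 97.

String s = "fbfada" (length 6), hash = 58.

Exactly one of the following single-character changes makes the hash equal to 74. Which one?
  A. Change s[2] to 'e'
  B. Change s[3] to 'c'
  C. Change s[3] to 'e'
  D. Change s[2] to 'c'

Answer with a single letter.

Option A: s[2]='f'->'e', delta=(5-6)*3^3 mod 97 = 70, hash=58+70 mod 97 = 31
Option B: s[3]='a'->'c', delta=(3-1)*3^2 mod 97 = 18, hash=58+18 mod 97 = 76
Option C: s[3]='a'->'e', delta=(5-1)*3^2 mod 97 = 36, hash=58+36 mod 97 = 94
Option D: s[2]='f'->'c', delta=(3-6)*3^3 mod 97 = 16, hash=58+16 mod 97 = 74 <-- target

Answer: D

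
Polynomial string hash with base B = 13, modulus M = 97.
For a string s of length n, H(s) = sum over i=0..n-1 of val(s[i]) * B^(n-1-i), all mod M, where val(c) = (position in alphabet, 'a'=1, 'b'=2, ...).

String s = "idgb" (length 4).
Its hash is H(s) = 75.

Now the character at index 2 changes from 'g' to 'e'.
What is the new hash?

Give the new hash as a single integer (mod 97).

val('g') = 7, val('e') = 5
Position k = 2, exponent = n-1-k = 1
B^1 mod M = 13^1 mod 97 = 13
Delta = (5 - 7) * 13 mod 97 = 71
New hash = (75 + 71) mod 97 = 49

Answer: 49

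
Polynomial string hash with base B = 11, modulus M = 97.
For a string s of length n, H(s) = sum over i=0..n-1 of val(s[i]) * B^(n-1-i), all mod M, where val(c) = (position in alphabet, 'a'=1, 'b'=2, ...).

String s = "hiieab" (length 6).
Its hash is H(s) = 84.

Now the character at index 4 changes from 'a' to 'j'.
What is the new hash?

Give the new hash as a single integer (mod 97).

val('a') = 1, val('j') = 10
Position k = 4, exponent = n-1-k = 1
B^1 mod M = 11^1 mod 97 = 11
Delta = (10 - 1) * 11 mod 97 = 2
New hash = (84 + 2) mod 97 = 86

Answer: 86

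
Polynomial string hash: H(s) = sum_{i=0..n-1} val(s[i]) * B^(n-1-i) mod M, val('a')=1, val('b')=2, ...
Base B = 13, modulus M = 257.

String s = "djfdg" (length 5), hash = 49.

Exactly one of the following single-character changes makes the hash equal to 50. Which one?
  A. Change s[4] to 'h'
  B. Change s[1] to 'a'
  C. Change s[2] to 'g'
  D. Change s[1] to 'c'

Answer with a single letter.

Option A: s[4]='g'->'h', delta=(8-7)*13^0 mod 257 = 1, hash=49+1 mod 257 = 50 <-- target
Option B: s[1]='j'->'a', delta=(1-10)*13^3 mod 257 = 16, hash=49+16 mod 257 = 65
Option C: s[2]='f'->'g', delta=(7-6)*13^2 mod 257 = 169, hash=49+169 mod 257 = 218
Option D: s[1]='j'->'c', delta=(3-10)*13^3 mod 257 = 41, hash=49+41 mod 257 = 90

Answer: A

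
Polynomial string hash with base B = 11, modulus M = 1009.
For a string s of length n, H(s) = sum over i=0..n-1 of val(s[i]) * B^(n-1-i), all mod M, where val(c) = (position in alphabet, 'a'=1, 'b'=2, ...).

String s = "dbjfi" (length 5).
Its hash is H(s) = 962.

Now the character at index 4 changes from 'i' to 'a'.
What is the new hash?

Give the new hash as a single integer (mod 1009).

Answer: 954

Derivation:
val('i') = 9, val('a') = 1
Position k = 4, exponent = n-1-k = 0
B^0 mod M = 11^0 mod 1009 = 1
Delta = (1 - 9) * 1 mod 1009 = 1001
New hash = (962 + 1001) mod 1009 = 954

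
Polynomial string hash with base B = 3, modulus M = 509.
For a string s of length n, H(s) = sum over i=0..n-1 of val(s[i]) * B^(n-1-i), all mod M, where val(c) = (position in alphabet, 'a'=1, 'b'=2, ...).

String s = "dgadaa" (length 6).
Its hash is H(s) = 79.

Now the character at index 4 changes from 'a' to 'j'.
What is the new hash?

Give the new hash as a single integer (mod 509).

Answer: 106

Derivation:
val('a') = 1, val('j') = 10
Position k = 4, exponent = n-1-k = 1
B^1 mod M = 3^1 mod 509 = 3
Delta = (10 - 1) * 3 mod 509 = 27
New hash = (79 + 27) mod 509 = 106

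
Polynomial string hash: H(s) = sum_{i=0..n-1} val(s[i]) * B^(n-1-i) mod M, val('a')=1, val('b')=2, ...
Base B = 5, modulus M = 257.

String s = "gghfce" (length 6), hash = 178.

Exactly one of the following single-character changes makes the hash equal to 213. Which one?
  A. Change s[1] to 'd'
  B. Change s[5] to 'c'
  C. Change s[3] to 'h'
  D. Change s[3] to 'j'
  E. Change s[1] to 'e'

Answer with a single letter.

Answer: E

Derivation:
Option A: s[1]='g'->'d', delta=(4-7)*5^4 mod 257 = 181, hash=178+181 mod 257 = 102
Option B: s[5]='e'->'c', delta=(3-5)*5^0 mod 257 = 255, hash=178+255 mod 257 = 176
Option C: s[3]='f'->'h', delta=(8-6)*5^2 mod 257 = 50, hash=178+50 mod 257 = 228
Option D: s[3]='f'->'j', delta=(10-6)*5^2 mod 257 = 100, hash=178+100 mod 257 = 21
Option E: s[1]='g'->'e', delta=(5-7)*5^4 mod 257 = 35, hash=178+35 mod 257 = 213 <-- target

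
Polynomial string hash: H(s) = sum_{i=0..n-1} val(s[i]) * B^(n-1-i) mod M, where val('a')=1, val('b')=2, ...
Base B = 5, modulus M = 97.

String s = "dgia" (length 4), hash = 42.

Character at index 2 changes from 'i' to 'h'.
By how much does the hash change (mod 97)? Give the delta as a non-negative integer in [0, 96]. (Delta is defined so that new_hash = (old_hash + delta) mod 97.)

Answer: 92

Derivation:
Delta formula: (val(new) - val(old)) * B^(n-1-k) mod M
  val('h') - val('i') = 8 - 9 = -1
  B^(n-1-k) = 5^1 mod 97 = 5
  Delta = -1 * 5 mod 97 = 92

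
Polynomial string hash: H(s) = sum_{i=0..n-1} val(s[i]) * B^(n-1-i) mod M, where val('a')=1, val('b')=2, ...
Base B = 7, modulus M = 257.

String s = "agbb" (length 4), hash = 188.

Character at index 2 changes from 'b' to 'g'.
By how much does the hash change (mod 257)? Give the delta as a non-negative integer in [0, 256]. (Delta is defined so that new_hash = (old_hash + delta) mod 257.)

Answer: 35

Derivation:
Delta formula: (val(new) - val(old)) * B^(n-1-k) mod M
  val('g') - val('b') = 7 - 2 = 5
  B^(n-1-k) = 7^1 mod 257 = 7
  Delta = 5 * 7 mod 257 = 35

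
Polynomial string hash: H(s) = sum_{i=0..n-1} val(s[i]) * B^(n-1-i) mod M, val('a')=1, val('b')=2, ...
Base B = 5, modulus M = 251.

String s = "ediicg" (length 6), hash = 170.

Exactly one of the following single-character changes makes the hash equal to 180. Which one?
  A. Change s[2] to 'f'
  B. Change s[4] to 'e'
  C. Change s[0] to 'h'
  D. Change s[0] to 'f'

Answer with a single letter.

Option A: s[2]='i'->'f', delta=(6-9)*5^3 mod 251 = 127, hash=170+127 mod 251 = 46
Option B: s[4]='c'->'e', delta=(5-3)*5^1 mod 251 = 10, hash=170+10 mod 251 = 180 <-- target
Option C: s[0]='e'->'h', delta=(8-5)*5^5 mod 251 = 88, hash=170+88 mod 251 = 7
Option D: s[0]='e'->'f', delta=(6-5)*5^5 mod 251 = 113, hash=170+113 mod 251 = 32

Answer: B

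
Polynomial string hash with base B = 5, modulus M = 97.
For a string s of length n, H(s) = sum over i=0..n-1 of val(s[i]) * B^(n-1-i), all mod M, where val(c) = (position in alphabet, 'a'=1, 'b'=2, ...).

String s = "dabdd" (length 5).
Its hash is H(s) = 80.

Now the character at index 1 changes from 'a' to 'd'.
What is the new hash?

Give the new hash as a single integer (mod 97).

val('a') = 1, val('d') = 4
Position k = 1, exponent = n-1-k = 3
B^3 mod M = 5^3 mod 97 = 28
Delta = (4 - 1) * 28 mod 97 = 84
New hash = (80 + 84) mod 97 = 67

Answer: 67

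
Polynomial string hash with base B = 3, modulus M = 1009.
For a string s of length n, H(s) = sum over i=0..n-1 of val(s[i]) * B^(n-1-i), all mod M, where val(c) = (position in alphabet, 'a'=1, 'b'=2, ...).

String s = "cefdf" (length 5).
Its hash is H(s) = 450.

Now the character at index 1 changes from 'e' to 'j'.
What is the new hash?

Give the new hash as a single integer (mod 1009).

Answer: 585

Derivation:
val('e') = 5, val('j') = 10
Position k = 1, exponent = n-1-k = 3
B^3 mod M = 3^3 mod 1009 = 27
Delta = (10 - 5) * 27 mod 1009 = 135
New hash = (450 + 135) mod 1009 = 585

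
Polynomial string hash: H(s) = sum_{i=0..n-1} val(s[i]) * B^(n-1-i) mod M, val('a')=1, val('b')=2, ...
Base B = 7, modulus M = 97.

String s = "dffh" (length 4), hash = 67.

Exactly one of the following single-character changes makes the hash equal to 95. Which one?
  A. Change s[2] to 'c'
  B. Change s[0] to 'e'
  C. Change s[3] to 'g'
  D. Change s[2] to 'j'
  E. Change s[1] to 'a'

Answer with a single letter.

Option A: s[2]='f'->'c', delta=(3-6)*7^1 mod 97 = 76, hash=67+76 mod 97 = 46
Option B: s[0]='d'->'e', delta=(5-4)*7^3 mod 97 = 52, hash=67+52 mod 97 = 22
Option C: s[3]='h'->'g', delta=(7-8)*7^0 mod 97 = 96, hash=67+96 mod 97 = 66
Option D: s[2]='f'->'j', delta=(10-6)*7^1 mod 97 = 28, hash=67+28 mod 97 = 95 <-- target
Option E: s[1]='f'->'a', delta=(1-6)*7^2 mod 97 = 46, hash=67+46 mod 97 = 16

Answer: D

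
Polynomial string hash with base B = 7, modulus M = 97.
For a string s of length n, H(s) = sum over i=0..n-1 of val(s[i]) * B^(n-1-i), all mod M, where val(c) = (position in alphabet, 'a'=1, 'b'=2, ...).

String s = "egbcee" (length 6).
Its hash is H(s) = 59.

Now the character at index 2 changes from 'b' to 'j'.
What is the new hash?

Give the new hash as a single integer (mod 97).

val('b') = 2, val('j') = 10
Position k = 2, exponent = n-1-k = 3
B^3 mod M = 7^3 mod 97 = 52
Delta = (10 - 2) * 52 mod 97 = 28
New hash = (59 + 28) mod 97 = 87

Answer: 87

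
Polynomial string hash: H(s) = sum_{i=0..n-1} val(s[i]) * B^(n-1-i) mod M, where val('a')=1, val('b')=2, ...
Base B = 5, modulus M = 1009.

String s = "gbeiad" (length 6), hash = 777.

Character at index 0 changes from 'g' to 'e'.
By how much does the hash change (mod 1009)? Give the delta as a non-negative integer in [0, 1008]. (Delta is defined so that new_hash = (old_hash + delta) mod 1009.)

Answer: 813

Derivation:
Delta formula: (val(new) - val(old)) * B^(n-1-k) mod M
  val('e') - val('g') = 5 - 7 = -2
  B^(n-1-k) = 5^5 mod 1009 = 98
  Delta = -2 * 98 mod 1009 = 813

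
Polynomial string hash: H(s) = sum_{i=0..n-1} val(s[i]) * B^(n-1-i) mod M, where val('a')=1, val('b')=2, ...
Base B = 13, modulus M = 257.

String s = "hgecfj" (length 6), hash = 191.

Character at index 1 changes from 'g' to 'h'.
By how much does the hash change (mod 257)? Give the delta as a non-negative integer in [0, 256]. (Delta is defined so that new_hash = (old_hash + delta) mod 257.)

Answer: 34

Derivation:
Delta formula: (val(new) - val(old)) * B^(n-1-k) mod M
  val('h') - val('g') = 8 - 7 = 1
  B^(n-1-k) = 13^4 mod 257 = 34
  Delta = 1 * 34 mod 257 = 34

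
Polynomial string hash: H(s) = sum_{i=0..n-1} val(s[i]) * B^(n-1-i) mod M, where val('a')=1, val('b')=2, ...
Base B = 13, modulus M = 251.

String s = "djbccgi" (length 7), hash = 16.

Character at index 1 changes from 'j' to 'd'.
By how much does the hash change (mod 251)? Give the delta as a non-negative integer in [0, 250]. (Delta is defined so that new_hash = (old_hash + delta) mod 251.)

Answer: 118

Derivation:
Delta formula: (val(new) - val(old)) * B^(n-1-k) mod M
  val('d') - val('j') = 4 - 10 = -6
  B^(n-1-k) = 13^5 mod 251 = 64
  Delta = -6 * 64 mod 251 = 118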